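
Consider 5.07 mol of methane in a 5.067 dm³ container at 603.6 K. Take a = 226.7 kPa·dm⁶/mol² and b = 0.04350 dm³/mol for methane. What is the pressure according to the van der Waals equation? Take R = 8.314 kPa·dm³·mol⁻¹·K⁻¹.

P = nRT/(V − nb) − a n²/V²
nRT/(V − nb) = (5.07)(8.314)(603.6)/(5.067 − 5.07×0.04350) = 25443/4.8465 = 5249.8 kPa
a n²/V² = (226.7)(5.07)²/(5.067)² = 226.97 kPa
P = 5249.8 − 226.97 = 5023 kPa

P ≈ 5023 kPa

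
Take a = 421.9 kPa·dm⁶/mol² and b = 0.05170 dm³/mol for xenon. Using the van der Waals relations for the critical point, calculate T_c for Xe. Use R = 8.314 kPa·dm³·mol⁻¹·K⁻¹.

T_c ≈ 290.8 K

For a van der Waals gas, T_c = 8a/(27Rb).
T_c = 8×421.9/(27×8.314×0.05170) = 3375.2/11.606 = 290.8 K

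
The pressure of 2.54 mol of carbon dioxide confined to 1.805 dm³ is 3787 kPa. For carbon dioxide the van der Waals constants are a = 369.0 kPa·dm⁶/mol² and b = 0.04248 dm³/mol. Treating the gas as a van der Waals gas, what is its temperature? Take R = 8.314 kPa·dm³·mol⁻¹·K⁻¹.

T ≈ 363.1 K

T = (P + a n²/V²)(V − nb)/(nR)
P + a n²/V² = 3787 + (369.0)(2.54)²/(1.805)² = 4517.7 kPa
V − nb = 1.805 − (2.54)(0.04248) = 1.6971 dm³
T = (4517.7)(1.6971)/((2.54)(8.314)) = 363.1 K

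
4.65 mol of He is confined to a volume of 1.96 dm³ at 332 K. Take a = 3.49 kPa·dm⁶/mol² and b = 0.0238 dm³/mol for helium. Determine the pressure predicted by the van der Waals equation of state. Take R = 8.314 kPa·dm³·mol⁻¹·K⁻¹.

P ≈ 6921 kPa

P = nRT/(V − nb) − a n²/V²
nRT/(V − nb) = (4.65)(8.314)(332)/(1.96 − 4.65×0.0238) = 12835/1.8493 = 6940.5 kPa
a n²/V² = (3.49)(4.65)²/(1.96)² = 19.644 kPa
P = 6940.5 − 19.644 = 6921 kPa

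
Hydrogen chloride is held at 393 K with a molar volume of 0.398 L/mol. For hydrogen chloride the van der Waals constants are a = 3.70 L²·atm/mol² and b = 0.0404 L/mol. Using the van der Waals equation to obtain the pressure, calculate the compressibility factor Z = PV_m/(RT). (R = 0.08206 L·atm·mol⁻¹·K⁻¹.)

P = RT/(V_m − b) − a/V_m² = (0.08206)(393)/(0.398 − 0.0404) − 3.70/(0.398)²
  = 32.250/0.35760 − 23.358 = 90.185 − 23.358 = 66.827 atm
Z = PV_m/(RT) = (66.827)(0.398)/((0.08206)(393)) = 26.597/32.250 = 0.8247

Z ≈ 0.8247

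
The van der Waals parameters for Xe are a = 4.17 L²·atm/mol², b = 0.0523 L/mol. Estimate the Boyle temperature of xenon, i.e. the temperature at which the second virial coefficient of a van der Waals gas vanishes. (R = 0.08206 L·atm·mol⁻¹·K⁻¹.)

For a van der Waals gas the second virial coefficient B₂ = b − a/(RT) vanishes at T_B = a/(Rb).
T_B = 4.17/(0.08206×0.0523) = 4.17/0.0042917 = 971.6 K

T_B ≈ 971.6 K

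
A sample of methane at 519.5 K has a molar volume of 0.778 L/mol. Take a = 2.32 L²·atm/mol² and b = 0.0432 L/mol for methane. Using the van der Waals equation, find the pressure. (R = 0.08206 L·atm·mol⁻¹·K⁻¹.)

P = RT/(V_m − b) − a/V_m²
RT/(V_m − b) = (0.08206)(519.5)/(0.778 − 0.0432) = 42.630/0.73480 = 58.016 atm
a/V_m² = 2.32/(0.778)² = 3.8329 atm
P = 58.016 − 3.8329 = 54.18 atm

P ≈ 54.18 atm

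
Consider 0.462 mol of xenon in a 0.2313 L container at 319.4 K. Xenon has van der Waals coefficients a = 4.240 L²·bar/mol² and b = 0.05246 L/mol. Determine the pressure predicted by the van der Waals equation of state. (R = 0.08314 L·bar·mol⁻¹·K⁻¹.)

P = nRT/(V − nb) − a n²/V²
nRT/(V − nb) = (0.462)(0.08314)(319.4)/(0.2313 − 0.462×0.05246) = 12.268/0.20706 = 59.249 bar
a n²/V² = (4.240)(0.462)²/(0.2313)² = 16.916 bar
P = 59.249 − 16.916 = 42.33 bar

P ≈ 42.33 bar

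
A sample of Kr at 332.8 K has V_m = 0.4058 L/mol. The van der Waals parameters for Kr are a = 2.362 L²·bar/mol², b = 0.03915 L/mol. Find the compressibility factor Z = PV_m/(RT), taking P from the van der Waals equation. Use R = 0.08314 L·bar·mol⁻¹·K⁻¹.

P = RT/(V_m − b) − a/V_m² = (0.08314)(332.8)/(0.4058 − 0.03915) − 2.362/(0.4058)²
  = 27.669/0.36665 − 14.344 = 75.464 − 14.344 = 61.120 bar
Z = PV_m/(RT) = (61.120)(0.4058)/((0.08314)(332.8)) = 24.802/27.669 = 0.8964

Z ≈ 0.8964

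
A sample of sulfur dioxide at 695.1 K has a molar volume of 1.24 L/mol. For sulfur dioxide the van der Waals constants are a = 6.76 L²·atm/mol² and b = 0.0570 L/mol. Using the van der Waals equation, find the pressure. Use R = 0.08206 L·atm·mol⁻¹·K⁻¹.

P = RT/(V_m − b) − a/V_m²
RT/(V_m − b) = (0.08206)(695.1)/(1.24 − 0.0570) = 57.040/1.1830 = 48.216 atm
a/V_m² = 6.76/(1.24)² = 4.3965 atm
P = 48.216 − 4.3965 = 43.82 atm

P ≈ 43.82 atm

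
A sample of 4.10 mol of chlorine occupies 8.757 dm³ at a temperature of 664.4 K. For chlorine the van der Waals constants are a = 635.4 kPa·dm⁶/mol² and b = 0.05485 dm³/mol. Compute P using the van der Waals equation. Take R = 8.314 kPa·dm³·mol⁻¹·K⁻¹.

P ≈ 2515 kPa

P = nRT/(V − nb) − a n²/V²
nRT/(V − nb) = (4.10)(8.314)(664.4)/(8.757 − 4.10×0.05485) = 22648/8.5321 = 2654.4 kPa
a n²/V² = (635.4)(4.10)²/(8.757)² = 139.28 kPa
P = 2654.4 − 139.28 = 2515 kPa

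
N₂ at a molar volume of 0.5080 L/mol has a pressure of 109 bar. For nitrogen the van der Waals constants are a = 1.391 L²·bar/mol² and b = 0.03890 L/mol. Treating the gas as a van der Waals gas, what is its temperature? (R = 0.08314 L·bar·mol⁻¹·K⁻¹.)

T ≈ 645.4 K

T = (P + a/V_m²)(V_m − b)/R
P + a/V_m² = 109 + 1.391/(0.5080)² = 114.39 bar
V_m − b = 0.5080 − 0.03890 = 0.46910 L/mol
T = (114.39)(0.46910)/0.08314 = 645.4 K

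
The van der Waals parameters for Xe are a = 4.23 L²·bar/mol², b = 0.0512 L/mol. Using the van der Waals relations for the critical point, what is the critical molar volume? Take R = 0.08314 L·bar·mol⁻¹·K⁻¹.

For a van der Waals gas, V_m,c = 3b.
V_m,c = 3×0.0512 = 0.1536 L/mol

V_m,c ≈ 0.1536 L/mol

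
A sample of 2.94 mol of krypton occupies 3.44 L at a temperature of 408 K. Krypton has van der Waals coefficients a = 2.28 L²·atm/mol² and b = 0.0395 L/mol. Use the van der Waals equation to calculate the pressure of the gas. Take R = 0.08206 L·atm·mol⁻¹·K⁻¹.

P = nRT/(V − nb) − a n²/V²
nRT/(V − nb) = (2.94)(0.08206)(408)/(3.44 − 2.94×0.0395) = 98.433/3.3239 = 29.614 atm
a n²/V² = (2.28)(2.94)²/(3.44)² = 1.6654 atm
P = 29.614 − 1.6654 = 27.95 atm

P ≈ 27.95 atm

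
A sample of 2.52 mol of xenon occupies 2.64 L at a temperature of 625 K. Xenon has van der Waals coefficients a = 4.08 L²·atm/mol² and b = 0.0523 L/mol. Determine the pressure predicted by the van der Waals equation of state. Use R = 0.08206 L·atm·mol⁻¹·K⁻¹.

P = nRT/(V − nb) − a n²/V²
nRT/(V − nb) = (2.52)(0.08206)(625)/(2.64 − 2.52×0.0523) = 129.24/2.5082 = 51.527 atm
a n²/V² = (4.08)(2.52)²/(2.64)² = 3.7175 atm
P = 51.527 − 3.7175 = 47.81 atm

P ≈ 47.81 atm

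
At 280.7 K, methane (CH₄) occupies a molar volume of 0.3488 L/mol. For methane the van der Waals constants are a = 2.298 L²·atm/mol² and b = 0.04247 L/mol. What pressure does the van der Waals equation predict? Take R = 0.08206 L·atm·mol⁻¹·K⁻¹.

P = RT/(V_m − b) − a/V_m²
RT/(V_m − b) = (0.08206)(280.7)/(0.3488 − 0.04247) = 23.034/0.30633 = 75.193 atm
a/V_m² = 2.298/(0.3488)² = 18.888 atm
P = 75.193 − 18.888 = 56.31 atm

P ≈ 56.31 atm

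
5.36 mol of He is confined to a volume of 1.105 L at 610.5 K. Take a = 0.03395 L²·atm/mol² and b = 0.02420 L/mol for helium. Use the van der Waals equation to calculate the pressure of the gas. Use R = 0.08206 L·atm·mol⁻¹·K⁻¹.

P = nRT/(V − nb) − a n²/V²
nRT/(V − nb) = (5.36)(0.08206)(610.5)/(1.105 − 5.36×0.02420) = 268.52/0.97529 = 275.32 atm
a n²/V² = (0.03395)(5.36)²/(1.105)² = 0.79881 atm
P = 275.32 − 0.79881 = 274.5 atm

P ≈ 274.5 atm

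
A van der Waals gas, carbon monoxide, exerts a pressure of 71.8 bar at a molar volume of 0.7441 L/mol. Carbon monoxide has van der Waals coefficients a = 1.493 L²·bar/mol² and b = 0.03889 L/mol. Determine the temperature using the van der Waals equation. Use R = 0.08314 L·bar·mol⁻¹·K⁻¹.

T = (P + a/V_m²)(V_m − b)/R
P + a/V_m² = 71.8 + 1.493/(0.7441)² = 74.496 bar
V_m − b = 0.7441 − 0.03889 = 0.70521 L/mol
T = (74.496)(0.70521)/0.08314 = 631.9 K

T ≈ 631.9 K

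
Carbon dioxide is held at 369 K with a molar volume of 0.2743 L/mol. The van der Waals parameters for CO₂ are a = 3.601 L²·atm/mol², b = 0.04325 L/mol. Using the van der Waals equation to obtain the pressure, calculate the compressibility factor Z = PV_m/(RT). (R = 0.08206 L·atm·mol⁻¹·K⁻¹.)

P = RT/(V_m − b) − a/V_m² = (0.08206)(369)/(0.2743 − 0.04325) − 3.601/(0.2743)²
  = 30.280/0.23105 − 47.860 = 131.05 − 47.860 = 83.19 atm
Z = PV_m/(RT) = (83.19)(0.2743)/((0.08206)(369)) = 22.819/30.280 = 0.7536

Z ≈ 0.7536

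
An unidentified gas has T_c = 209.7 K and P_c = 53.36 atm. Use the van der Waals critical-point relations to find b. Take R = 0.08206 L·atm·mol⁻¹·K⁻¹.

b ≈ 0.04031 L/mol

From T_c = 8a/(27Rb) and P_c = a/(27b²): b = R T_c/(8 P_c).
b = (0.08206)(209.7)/(8×53.36) = 17.208/426.88 = 0.04031 L/mol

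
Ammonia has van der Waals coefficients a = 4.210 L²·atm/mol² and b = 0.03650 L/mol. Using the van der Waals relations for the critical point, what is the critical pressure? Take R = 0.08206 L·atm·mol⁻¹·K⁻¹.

P_c ≈ 117.0 atm

For a van der Waals gas, P_c = a/(27b²).
P_c = 4.210/(27×(0.03650)²) = 4.210/0.035971 = 117.0 atm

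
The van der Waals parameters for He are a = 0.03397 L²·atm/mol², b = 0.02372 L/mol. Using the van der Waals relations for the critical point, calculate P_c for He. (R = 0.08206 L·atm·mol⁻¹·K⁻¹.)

P_c ≈ 2.236 atm

For a van der Waals gas, P_c = a/(27b²).
P_c = 0.03397/(27×(0.02372)²) = 0.03397/0.015191 = 2.236 atm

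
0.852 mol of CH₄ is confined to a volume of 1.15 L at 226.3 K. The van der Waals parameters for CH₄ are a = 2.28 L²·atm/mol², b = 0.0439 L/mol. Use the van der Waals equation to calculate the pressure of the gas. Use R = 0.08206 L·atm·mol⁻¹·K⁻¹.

P ≈ 12.97 atm

P = nRT/(V − nb) − a n²/V²
nRT/(V − nb) = (0.852)(0.08206)(226.3)/(1.15 − 0.852×0.0439) = 15.822/1.1126 = 14.221 atm
a n²/V² = (2.28)(0.852)²/(1.15)² = 1.2515 atm
P = 14.221 − 1.2515 = 12.97 atm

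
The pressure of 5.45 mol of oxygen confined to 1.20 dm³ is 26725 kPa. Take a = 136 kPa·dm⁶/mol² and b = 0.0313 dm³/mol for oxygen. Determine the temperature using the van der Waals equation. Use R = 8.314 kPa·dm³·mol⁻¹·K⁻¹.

T ≈ 670.9 K

T = (P + a n²/V²)(V − nb)/(nR)
P + a n²/V² = 26725 + (136)(5.45)²/(1.20)² = 29530 kPa
V − nb = 1.20 − (5.45)(0.0313) = 1.0294 dm³
T = (29530)(1.0294)/((5.45)(8.314)) = 670.9 K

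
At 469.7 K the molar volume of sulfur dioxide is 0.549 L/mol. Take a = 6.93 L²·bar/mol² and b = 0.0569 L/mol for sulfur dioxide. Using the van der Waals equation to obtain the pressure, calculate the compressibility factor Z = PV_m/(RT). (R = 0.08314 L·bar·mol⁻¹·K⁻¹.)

Z ≈ 0.7924

P = RT/(V_m − b) − a/V_m² = (0.08314)(469.7)/(0.549 − 0.0569) − 6.93/(0.549)²
  = 39.051/0.49210 − 22.993 = 79.356 − 22.993 = 56.363 bar
Z = PV_m/(RT) = (56.363)(0.549)/((0.08314)(469.7)) = 30.943/39.051 = 0.7924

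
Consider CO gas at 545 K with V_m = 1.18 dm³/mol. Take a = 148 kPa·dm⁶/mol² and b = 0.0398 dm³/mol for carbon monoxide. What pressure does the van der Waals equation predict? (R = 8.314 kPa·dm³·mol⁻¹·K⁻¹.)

P ≈ 3868 kPa

P = RT/(V_m − b) − a/V_m²
RT/(V_m − b) = (8.314)(545)/(1.18 − 0.0398) = 4531.1/1.1402 = 3974.0 kPa
a/V_m² = 148/(1.18)² = 106.29 kPa
P = 3974.0 − 106.29 = 3868 kPa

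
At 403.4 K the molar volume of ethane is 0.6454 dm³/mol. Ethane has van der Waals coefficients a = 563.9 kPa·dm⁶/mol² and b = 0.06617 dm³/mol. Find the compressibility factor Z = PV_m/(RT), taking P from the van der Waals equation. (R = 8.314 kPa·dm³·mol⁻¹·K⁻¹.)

Z ≈ 0.8537

P = RT/(V_m − b) − a/V_m² = (8.314)(403.4)/(0.6454 − 0.06617) − 563.9/(0.6454)²
  = 3353.9/0.57923 − 1353.8 = 5790.3 − 1353.8 = 4436.5 kPa
Z = PV_m/(RT) = (4436.5)(0.6454)/((8.314)(403.4)) = 2863.3/3353.9 = 0.8537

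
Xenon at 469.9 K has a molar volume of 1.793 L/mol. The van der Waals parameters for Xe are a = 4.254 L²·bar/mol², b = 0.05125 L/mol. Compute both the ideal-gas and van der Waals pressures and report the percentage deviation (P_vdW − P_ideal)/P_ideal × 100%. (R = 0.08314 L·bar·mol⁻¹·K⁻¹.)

Ideal: P_ideal = RT/V_m = (0.08314)(469.9)/1.793 = 21.7889 bar
vdW: P = RT/(V_m − b) − a/V_m² = 39.0675/1.74175 − 4.254/3.21485 = 22.4300 − 1.32323 = 21.1068 bar
% deviation = (21.1068 − 21.7889)/21.7889 × 100% = -3.13%

-3.13 %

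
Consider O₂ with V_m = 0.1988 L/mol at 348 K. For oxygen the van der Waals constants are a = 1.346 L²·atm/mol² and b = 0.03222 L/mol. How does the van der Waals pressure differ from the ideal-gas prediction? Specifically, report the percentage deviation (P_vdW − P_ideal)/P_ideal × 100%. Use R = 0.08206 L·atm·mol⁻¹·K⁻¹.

-4.37 %

Ideal: P_ideal = RT/V_m = (0.08206)(348)/0.1988 = 143.646 atm
vdW: P = RT/(V_m − b) − a/V_m² = 28.5569/0.166580 − 1.346/0.0395214 = 171.431 − 34.0575 = 137.374 atm
% deviation = (137.374 − 143.646)/143.646 × 100% = -4.37%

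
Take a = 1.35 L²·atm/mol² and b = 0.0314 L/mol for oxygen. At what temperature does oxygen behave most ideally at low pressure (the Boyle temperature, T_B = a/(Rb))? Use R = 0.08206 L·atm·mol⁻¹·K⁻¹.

For a van der Waals gas the second virial coefficient B₂ = b − a/(RT) vanishes at T_B = a/(Rb).
T_B = 1.35/(0.08206×0.0314) = 1.35/0.0025767 = 523.9 K

T_B ≈ 523.9 K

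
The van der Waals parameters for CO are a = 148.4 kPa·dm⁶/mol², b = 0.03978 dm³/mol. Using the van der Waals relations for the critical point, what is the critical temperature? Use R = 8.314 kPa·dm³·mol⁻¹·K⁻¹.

T_c ≈ 132.9 K

For a van der Waals gas, T_c = 8a/(27Rb).
T_c = 8×148.4/(27×8.314×0.03978) = 1187.2/8.9297 = 132.9 K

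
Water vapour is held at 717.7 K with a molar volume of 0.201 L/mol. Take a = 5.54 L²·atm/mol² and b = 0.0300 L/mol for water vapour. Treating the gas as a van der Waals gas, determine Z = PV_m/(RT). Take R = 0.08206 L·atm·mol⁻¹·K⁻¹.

P = RT/(V_m − b) − a/V_m² = (0.08206)(717.7)/(0.201 − 0.0300) − 5.54/(0.201)²
  = 58.894/0.17100 − 137.13 = 344.41 − 137.13 = 207.28 atm
Z = PV_m/(RT) = (207.28)(0.201)/((0.08206)(717.7)) = 41.663/58.894 = 0.7074

Z ≈ 0.7074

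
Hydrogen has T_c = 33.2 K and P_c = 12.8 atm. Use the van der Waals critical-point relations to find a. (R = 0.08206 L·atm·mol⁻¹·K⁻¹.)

From T_c = 8a/(27Rb) and P_c = a/(27b²): a = 27 R² T_c²/(64 P_c).
a = 27×(0.08206)²×(33.2)²/(64×12.8) = 200.40/819.20 = 0.2446 L²·atm/mol²

a ≈ 0.2446 L²·atm/mol²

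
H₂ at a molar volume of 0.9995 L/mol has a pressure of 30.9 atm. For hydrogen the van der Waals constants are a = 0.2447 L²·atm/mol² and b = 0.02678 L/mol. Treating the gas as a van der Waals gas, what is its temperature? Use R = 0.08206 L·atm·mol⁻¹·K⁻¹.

T = (P + a/V_m²)(V_m − b)/R
P + a/V_m² = 30.9 + 0.2447/(0.9995)² = 31.145 atm
V_m − b = 0.9995 − 0.02678 = 0.97272 L/mol
T = (31.145)(0.97272)/0.08206 = 369.2 K

T ≈ 369.2 K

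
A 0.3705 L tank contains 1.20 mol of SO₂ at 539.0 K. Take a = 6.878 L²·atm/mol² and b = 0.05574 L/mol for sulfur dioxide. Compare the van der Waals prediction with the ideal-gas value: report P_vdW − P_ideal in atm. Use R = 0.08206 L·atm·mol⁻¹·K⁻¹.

ΔP ≈ -40.59 atm

Ideal: P_ideal = nRT/V = (1.20)(0.08206)(539.0)/0.3705 = 143.256 atm
vdW: P = nRT/(V − nb) − a n²/V² = 53.0764/0.303612 − 9.90432/0.137270 = 174.817 − 72.1521 = 102.665 atm
ΔP = 102.665 − 143.256 = -40.59 atm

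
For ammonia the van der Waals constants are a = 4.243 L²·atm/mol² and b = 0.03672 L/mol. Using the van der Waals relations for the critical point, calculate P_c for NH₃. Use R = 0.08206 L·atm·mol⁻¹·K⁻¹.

For a van der Waals gas, P_c = a/(27b²).
P_c = 4.243/(27×(0.03672)²) = 4.243/0.036406 = 116.5 atm

P_c ≈ 116.5 atm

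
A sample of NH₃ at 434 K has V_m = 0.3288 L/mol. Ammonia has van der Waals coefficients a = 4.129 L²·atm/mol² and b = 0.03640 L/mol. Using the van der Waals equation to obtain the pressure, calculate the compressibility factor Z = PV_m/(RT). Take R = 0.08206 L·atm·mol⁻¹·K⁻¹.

Z ≈ 0.7719

P = RT/(V_m − b) − a/V_m² = (0.08206)(434)/(0.3288 − 0.03640) − 4.129/(0.3288)²
  = 35.614/0.29240 − 38.193 = 121.80 − 38.193 = 83.61 atm
Z = PV_m/(RT) = (83.61)(0.3288)/((0.08206)(434)) = 27.491/35.614 = 0.7719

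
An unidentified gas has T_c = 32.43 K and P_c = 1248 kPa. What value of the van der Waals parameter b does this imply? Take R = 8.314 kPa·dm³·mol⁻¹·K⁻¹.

b ≈ 0.02701 dm³/mol

From T_c = 8a/(27Rb) and P_c = a/(27b²): b = R T_c/(8 P_c).
b = (8.314)(32.43)/(8×1248) = 269.62/9984.0 = 0.02701 dm³/mol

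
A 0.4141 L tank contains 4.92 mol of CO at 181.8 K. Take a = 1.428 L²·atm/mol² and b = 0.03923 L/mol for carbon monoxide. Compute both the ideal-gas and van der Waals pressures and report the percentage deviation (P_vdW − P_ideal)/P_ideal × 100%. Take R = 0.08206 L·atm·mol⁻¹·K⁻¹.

-26.43 %

Ideal: P_ideal = nRT/V = (4.92)(0.08206)(181.8)/0.4141 = 177.250 atm
vdW: P = nRT/(V − nb) − a n²/V² = 73.3991/0.221088 − 34.5667/0.171479 = 331.990 − 201.580 = 130.410 atm
% deviation = (130.410 − 177.250)/177.250 × 100% = -26.43%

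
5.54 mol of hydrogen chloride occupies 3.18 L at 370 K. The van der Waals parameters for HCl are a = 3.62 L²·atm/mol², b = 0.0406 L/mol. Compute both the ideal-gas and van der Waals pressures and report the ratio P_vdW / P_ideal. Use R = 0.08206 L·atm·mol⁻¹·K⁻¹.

P_vdW / P_ideal ≈ 0.8684

Ideal: P_ideal = nRT/V = (5.54)(0.08206)(370)/3.18 = 52.8952 atm
vdW: P = nRT/(V − nb) − a n²/V² = 168.207/2.95508 − 111.104/10.1124 = 56.9213 − 10.9869 = 45.9344 atm
Ratio = 45.9344/52.8952 = 0.8684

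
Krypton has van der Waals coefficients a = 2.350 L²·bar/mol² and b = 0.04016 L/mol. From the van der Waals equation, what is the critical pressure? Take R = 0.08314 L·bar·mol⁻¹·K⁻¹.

For a van der Waals gas, P_c = a/(27b²).
P_c = 2.350/(27×(0.04016)²) = 2.350/0.043546 = 53.97 bar

P_c ≈ 53.97 bar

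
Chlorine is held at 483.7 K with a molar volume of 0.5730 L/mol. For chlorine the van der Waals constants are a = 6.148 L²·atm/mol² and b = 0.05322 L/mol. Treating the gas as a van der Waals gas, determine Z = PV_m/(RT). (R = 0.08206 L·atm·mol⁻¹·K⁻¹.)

Z ≈ 0.8321

P = RT/(V_m − b) − a/V_m² = (0.08206)(483.7)/(0.5730 − 0.05322) − 6.148/(0.5730)²
  = 39.692/0.51978 − 18.725 = 76.363 − 18.725 = 57.638 atm
Z = PV_m/(RT) = (57.638)(0.5730)/((0.08206)(483.7)) = 33.027/39.692 = 0.8321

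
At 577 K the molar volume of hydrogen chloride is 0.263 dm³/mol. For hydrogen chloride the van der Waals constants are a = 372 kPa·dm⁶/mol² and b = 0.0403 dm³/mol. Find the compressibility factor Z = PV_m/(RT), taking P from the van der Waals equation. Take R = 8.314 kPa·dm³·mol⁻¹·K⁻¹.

Z ≈ 0.8861

P = RT/(V_m − b) − a/V_m² = (8.314)(577)/(0.263 − 0.0403) − 372/(0.263)²
  = 4797.2/0.22270 − 5378.1 = 21541 − 5378.1 = 16163 kPa
Z = PV_m/(RT) = (16163)(0.263)/((8.314)(577)) = 4250.9/4797.2 = 0.8861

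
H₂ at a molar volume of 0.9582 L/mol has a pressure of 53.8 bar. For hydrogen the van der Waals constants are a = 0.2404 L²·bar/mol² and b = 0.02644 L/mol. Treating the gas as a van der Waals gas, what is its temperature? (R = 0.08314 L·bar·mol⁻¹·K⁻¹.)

T ≈ 605.9 K

T = (P + a/V_m²)(V_m − b)/R
P + a/V_m² = 53.8 + 0.2404/(0.9582)² = 54.062 bar
V_m − b = 0.9582 − 0.02644 = 0.93176 L/mol
T = (54.062)(0.93176)/0.08314 = 605.9 K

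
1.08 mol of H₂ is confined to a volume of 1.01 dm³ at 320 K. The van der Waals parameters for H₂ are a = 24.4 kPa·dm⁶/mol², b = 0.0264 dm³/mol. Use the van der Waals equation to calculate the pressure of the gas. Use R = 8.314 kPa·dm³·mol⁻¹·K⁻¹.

P = nRT/(V − nb) − a n²/V²
nRT/(V − nb) = (1.08)(8.314)(320)/(1.01 − 1.08×0.0264) = 2873.3/0.98149 = 2927.5 kPa
a n²/V² = (24.4)(1.08)²/(1.01)² = 27.899 kPa
P = 2927.5 − 27.899 = 2900 kPa

P ≈ 2900 kPa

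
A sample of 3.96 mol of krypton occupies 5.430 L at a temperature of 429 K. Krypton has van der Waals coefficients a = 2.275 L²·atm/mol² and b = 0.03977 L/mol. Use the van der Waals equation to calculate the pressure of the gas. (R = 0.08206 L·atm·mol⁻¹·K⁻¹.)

P = nRT/(V − nb) − a n²/V²
nRT/(V − nb) = (3.96)(0.08206)(429)/(5.430 − 3.96×0.03977) = 139.41/5.2725 = 26.441 atm
a n²/V² = (2.275)(3.96)²/(5.430)² = 1.2100 atm
P = 26.441 − 1.2100 = 25.23 atm

P ≈ 25.23 atm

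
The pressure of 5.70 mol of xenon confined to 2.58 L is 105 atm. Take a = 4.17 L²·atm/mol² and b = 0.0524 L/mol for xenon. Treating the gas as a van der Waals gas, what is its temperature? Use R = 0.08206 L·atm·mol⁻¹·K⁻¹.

T = (P + a n²/V²)(V − nb)/(nR)
P + a n²/V² = 105 + (4.17)(5.70)²/(2.58)² = 125.35 atm
V − nb = 2.58 − (5.70)(0.0524) = 2.2813 L
T = (125.35)(2.2813)/((5.70)(0.08206)) = 611.4 K

T ≈ 611.4 K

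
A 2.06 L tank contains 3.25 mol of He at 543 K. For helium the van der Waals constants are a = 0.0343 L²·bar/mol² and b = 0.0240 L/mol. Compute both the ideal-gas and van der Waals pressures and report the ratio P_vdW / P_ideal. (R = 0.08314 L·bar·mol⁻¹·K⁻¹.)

Ideal: P_ideal = nRT/V = (3.25)(0.08314)(543)/2.06 = 71.2239 bar
vdW: P = nRT/(V − nb) − a n²/V² = 146.721/1.98200 − 0.362294/4.24360 = 74.0267 − 0.0853742 = 73.9413 bar
Ratio = 73.9413/71.2239 = 1.038

P_vdW / P_ideal ≈ 1.038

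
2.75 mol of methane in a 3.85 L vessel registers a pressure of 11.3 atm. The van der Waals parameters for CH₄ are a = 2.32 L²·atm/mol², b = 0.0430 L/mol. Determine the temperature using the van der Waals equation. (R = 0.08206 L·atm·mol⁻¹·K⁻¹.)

T = (P + a n²/V²)(V − nb)/(nR)
P + a n²/V² = 11.3 + (2.32)(2.75)²/(3.85)² = 12.484 atm
V − nb = 3.85 − (2.75)(0.0430) = 3.7318 L
T = (12.484)(3.7318)/((2.75)(0.08206)) = 206.4 K

T ≈ 206.4 K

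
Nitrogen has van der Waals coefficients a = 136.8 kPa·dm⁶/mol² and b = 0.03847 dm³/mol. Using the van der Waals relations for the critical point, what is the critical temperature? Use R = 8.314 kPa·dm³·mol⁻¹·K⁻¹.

T_c ≈ 126.7 K

For a van der Waals gas, T_c = 8a/(27Rb).
T_c = 8×136.8/(27×8.314×0.03847) = 1094.4/8.6357 = 126.7 K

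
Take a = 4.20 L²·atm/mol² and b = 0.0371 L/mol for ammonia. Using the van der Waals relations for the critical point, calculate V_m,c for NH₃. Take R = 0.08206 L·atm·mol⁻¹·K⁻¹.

V_m,c ≈ 0.1113 L/mol

For a van der Waals gas, V_m,c = 3b.
V_m,c = 3×0.0371 = 0.1113 L/mol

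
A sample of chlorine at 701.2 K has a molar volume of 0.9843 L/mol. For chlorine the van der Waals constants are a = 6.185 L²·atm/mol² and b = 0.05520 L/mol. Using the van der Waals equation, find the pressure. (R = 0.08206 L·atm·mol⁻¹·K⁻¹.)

P ≈ 55.55 atm

P = RT/(V_m − b) − a/V_m²
RT/(V_m − b) = (0.08206)(701.2)/(0.9843 − 0.05520) = 57.540/0.92910 = 61.931 atm
a/V_m² = 6.185/(0.9843)² = 6.3839 atm
P = 61.931 − 6.3839 = 55.55 atm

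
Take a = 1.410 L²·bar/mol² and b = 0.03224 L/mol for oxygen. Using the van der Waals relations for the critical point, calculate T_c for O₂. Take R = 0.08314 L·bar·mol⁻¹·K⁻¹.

For a van der Waals gas, T_c = 8a/(27Rb).
T_c = 8×1.410/(27×0.08314×0.03224) = 11.280/0.072372 = 155.9 K

T_c ≈ 155.9 K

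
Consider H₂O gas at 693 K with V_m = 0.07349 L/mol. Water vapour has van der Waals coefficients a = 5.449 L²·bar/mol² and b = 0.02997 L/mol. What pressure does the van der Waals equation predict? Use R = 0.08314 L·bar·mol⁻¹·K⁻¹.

P ≈ 315.0 bar

P = RT/(V_m − b) − a/V_m²
RT/(V_m − b) = (0.08314)(693)/(0.07349 − 0.02997) = 57.616/0.043520 = 1323.9 bar
a/V_m² = 5.449/(0.07349)² = 1008.9 bar
P = 1323.9 − 1008.9 = 315.0 bar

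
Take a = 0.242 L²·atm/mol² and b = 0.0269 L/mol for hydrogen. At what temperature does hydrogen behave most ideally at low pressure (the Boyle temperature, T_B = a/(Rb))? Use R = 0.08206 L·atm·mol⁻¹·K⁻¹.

T_B ≈ 109.6 K

For a van der Waals gas the second virial coefficient B₂ = b − a/(RT) vanishes at T_B = a/(Rb).
T_B = 0.242/(0.08206×0.0269) = 0.242/0.0022074 = 109.6 K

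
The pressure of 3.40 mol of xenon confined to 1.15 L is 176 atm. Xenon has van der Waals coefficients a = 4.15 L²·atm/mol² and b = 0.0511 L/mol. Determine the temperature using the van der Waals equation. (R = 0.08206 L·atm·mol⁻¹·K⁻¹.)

T ≈ 742.8 K

T = (P + a n²/V²)(V − nb)/(nR)
P + a n²/V² = 176 + (4.15)(3.40)²/(1.15)² = 212.28 atm
V − nb = 1.15 − (3.40)(0.0511) = 0.97626 L
T = (212.28)(0.97626)/((3.40)(0.08206)) = 742.8 K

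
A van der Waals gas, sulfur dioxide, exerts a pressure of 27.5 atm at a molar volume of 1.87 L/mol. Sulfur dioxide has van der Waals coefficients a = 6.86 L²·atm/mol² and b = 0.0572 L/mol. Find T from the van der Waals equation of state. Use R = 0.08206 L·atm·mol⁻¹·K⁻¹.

T ≈ 650.8 K

T = (P + a/V_m²)(V_m − b)/R
P + a/V_m² = 27.5 + 6.86/(1.87)² = 29.462 atm
V_m − b = 1.87 − 0.0572 = 1.8128 L/mol
T = (29.462)(1.8128)/0.08206 = 650.8 K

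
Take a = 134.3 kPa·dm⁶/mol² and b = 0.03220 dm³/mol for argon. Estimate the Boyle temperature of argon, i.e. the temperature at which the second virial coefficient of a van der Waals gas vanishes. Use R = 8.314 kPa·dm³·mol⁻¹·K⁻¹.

T_B ≈ 501.7 K

For a van der Waals gas the second virial coefficient B₂ = b − a/(RT) vanishes at T_B = a/(Rb).
T_B = 134.3/(8.314×0.03220) = 134.3/0.26771 = 501.7 K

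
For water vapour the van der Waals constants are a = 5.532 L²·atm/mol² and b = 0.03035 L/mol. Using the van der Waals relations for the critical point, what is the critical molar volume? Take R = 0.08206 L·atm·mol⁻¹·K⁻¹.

V_m,c ≈ 0.09105 L/mol

For a van der Waals gas, V_m,c = 3b.
V_m,c = 3×0.03035 = 0.09105 L/mol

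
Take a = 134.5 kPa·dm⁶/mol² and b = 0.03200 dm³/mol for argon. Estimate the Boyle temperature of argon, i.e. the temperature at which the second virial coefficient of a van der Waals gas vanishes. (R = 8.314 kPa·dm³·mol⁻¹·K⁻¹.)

T_B ≈ 505.5 K

For a van der Waals gas the second virial coefficient B₂ = b − a/(RT) vanishes at T_B = a/(Rb).
T_B = 134.5/(8.314×0.03200) = 134.5/0.26605 = 505.5 K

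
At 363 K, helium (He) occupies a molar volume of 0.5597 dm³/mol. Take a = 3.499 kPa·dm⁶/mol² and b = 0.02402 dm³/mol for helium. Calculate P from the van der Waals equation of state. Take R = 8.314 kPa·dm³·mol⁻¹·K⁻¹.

P = RT/(V_m − b) − a/V_m²
RT/(V_m − b) = (8.314)(363)/(0.5597 − 0.02402) = 3018.0/0.53568 = 5634.0 kPa
a/V_m² = 3.499/(0.5597)² = 11.169 kPa
P = 5634.0 − 11.169 = 5623 kPa

P ≈ 5623 kPa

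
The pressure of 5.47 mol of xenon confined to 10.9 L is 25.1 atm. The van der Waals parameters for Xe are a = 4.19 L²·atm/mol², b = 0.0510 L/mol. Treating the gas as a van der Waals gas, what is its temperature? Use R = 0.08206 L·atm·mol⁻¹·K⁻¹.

T ≈ 618.9 K

T = (P + a n²/V²)(V − nb)/(nR)
P + a n²/V² = 25.1 + (4.19)(5.47)²/(10.9)² = 26.155 atm
V − nb = 10.9 − (5.47)(0.0510) = 10.621 L
T = (26.155)(10.621)/((5.47)(0.08206)) = 618.9 K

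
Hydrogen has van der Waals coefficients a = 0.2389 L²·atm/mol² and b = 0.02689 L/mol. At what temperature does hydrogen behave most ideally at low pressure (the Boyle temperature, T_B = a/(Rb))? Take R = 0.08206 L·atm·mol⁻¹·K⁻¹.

For a van der Waals gas the second virial coefficient B₂ = b − a/(RT) vanishes at T_B = a/(Rb).
T_B = 0.2389/(0.08206×0.02689) = 0.2389/0.0022066 = 108.3 K

T_B ≈ 108.3 K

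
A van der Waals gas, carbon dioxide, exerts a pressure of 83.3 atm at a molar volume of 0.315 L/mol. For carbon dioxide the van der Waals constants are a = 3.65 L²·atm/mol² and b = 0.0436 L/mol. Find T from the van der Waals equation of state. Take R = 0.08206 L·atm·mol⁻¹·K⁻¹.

T = (P + a/V_m²)(V_m − b)/R
P + a/V_m² = 83.3 + 3.65/(0.315)² = 120.09 atm
V_m − b = 0.315 − 0.0436 = 0.27140 L/mol
T = (120.09)(0.27140)/0.08206 = 397.2 K

T ≈ 397.2 K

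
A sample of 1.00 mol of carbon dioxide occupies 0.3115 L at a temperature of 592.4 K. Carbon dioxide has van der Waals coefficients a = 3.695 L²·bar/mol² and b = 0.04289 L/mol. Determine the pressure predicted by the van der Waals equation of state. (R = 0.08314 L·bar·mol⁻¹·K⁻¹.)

P ≈ 145.3 bar

P = nRT/(V − nb) − a n²/V²
nRT/(V − nb) = (1.00)(0.08314)(592.4)/(0.3115 − 1.00×0.04289) = 49.252/0.26861 = 183.36 bar
a n²/V² = (3.695)(1.00)²/(0.3115)² = 38.080 bar
P = 183.36 − 38.080 = 145.3 bar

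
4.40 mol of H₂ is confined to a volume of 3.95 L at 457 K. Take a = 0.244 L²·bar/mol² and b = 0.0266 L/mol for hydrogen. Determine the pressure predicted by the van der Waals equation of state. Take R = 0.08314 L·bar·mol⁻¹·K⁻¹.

P = nRT/(V − nb) − a n²/V²
nRT/(V − nb) = (4.40)(0.08314)(457)/(3.95 − 4.40×0.0266) = 167.18/3.8330 = 43.616 bar
a n²/V² = (0.244)(4.40)²/(3.95)² = 0.30276 bar
P = 43.616 − 0.30276 = 43.31 bar

P ≈ 43.31 bar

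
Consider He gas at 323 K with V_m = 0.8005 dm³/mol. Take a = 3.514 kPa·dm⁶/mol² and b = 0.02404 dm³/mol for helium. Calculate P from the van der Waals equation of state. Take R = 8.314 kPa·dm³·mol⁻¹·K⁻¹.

P ≈ 3453 kPa

P = RT/(V_m − b) − a/V_m²
RT/(V_m − b) = (8.314)(323)/(0.8005 − 0.02404) = 2685.4/0.77646 = 3458.5 kPa
a/V_m² = 3.514/(0.8005)² = 5.4838 kPa
P = 3458.5 − 5.4838 = 3453 kPa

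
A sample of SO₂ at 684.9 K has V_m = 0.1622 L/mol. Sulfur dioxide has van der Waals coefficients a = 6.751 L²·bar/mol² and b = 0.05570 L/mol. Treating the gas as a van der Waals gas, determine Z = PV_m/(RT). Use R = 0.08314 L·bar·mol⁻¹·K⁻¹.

Z ≈ 0.7921

P = RT/(V_m − b) − a/V_m² = (0.08314)(684.9)/(0.1622 − 0.05570) − 6.751/(0.1622)²
  = 56.943/0.10650 − 256.61 = 534.68 − 256.61 = 278.07 bar
Z = PV_m/(RT) = (278.07)(0.1622)/((0.08314)(684.9)) = 45.103/56.943 = 0.7921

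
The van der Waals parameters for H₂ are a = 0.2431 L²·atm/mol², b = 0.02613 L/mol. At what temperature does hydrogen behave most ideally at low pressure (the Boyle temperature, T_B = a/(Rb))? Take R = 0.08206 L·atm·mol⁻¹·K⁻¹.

For a van der Waals gas the second virial coefficient B₂ = b − a/(RT) vanishes at T_B = a/(Rb).
T_B = 0.2431/(0.08206×0.02613) = 0.2431/0.0021442 = 113.4 K

T_B ≈ 113.4 K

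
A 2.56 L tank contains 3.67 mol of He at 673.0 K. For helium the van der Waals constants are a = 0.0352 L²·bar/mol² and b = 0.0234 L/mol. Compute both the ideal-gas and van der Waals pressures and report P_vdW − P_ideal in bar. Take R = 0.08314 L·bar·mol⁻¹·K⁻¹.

ΔP ≈ 2.712 bar

Ideal: P_ideal = nRT/V = (3.67)(0.08314)(673.0)/2.56 = 80.2142 bar
vdW: P = nRT/(V − nb) − a n²/V² = 205.348/2.47412 − 0.474105/6.55360 = 82.9984 − 0.0723427 = 82.9261 bar
ΔP = 82.9261 − 80.2142 = 2.712 bar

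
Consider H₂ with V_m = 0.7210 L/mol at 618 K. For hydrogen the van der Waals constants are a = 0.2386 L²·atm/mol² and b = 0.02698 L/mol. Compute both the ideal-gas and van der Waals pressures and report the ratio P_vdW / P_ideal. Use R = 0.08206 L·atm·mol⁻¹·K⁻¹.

P_vdW / P_ideal ≈ 1.032

Ideal: P_ideal = RT/V_m = (0.08206)(618)/0.7210 = 70.3371 atm
vdW: P = RT/(V_m − b) − a/V_m² = 50.7131/0.694020 − 0.2386/0.519841 = 73.0715 − 0.458986 = 72.6125 atm
Ratio = 72.6125/70.3371 = 1.032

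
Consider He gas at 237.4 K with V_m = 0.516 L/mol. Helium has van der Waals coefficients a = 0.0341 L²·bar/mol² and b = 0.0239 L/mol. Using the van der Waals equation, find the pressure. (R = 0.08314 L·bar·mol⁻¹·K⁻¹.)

P ≈ 39.98 bar

P = RT/(V_m − b) − a/V_m²
RT/(V_m − b) = (0.08314)(237.4)/(0.516 − 0.0239) = 19.737/0.49210 = 40.108 bar
a/V_m² = 0.0341/(0.516)² = 0.12807 bar
P = 40.108 − 0.12807 = 39.98 bar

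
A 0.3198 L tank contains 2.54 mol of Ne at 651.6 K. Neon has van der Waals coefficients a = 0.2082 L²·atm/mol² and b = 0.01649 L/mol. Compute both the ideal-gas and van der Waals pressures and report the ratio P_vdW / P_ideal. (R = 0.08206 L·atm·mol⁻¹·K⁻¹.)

Ideal: P_ideal = nRT/V = (2.54)(0.08206)(651.6)/0.3198 = 424.686 atm
vdW: P = nRT/(V − nb) − a n²/V² = 135.815/0.277915 − 1.34322/0.102272 = 488.693 − 13.1338 = 475.559 atm
Ratio = 475.559/424.686 = 1.120

P_vdW / P_ideal ≈ 1.120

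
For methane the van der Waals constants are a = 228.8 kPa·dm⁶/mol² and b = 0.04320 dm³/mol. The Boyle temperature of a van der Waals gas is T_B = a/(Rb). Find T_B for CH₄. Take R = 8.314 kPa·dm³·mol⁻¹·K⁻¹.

T_B ≈ 637.0 K

For a van der Waals gas the second virial coefficient B₂ = b − a/(RT) vanishes at T_B = a/(Rb).
T_B = 228.8/(8.314×0.04320) = 228.8/0.35916 = 637.0 K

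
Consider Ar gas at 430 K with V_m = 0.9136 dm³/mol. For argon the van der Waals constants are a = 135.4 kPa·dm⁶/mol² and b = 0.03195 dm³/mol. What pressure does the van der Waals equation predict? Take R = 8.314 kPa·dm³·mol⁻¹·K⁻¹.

P = RT/(V_m − b) − a/V_m²
RT/(V_m − b) = (8.314)(430)/(0.9136 − 0.03195) = 3575.0/0.88165 = 4054.9 kPa
a/V_m² = 135.4/(0.9136)² = 162.22 kPa
P = 4054.9 − 162.22 = 3893 kPa

P ≈ 3893 kPa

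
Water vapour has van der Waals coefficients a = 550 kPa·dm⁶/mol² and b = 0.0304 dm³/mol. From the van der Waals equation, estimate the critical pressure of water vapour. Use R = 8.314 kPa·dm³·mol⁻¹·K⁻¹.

P_c ≈ 22042 kPa

For a van der Waals gas, P_c = a/(27b²).
P_c = 550/(27×(0.0304)²) = 550/0.024952 = 22042 kPa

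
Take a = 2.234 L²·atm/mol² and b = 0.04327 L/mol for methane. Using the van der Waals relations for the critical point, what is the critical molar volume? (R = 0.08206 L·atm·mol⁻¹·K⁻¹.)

For a van der Waals gas, V_m,c = 3b.
V_m,c = 3×0.04327 = 0.1298 L/mol

V_m,c ≈ 0.1298 L/mol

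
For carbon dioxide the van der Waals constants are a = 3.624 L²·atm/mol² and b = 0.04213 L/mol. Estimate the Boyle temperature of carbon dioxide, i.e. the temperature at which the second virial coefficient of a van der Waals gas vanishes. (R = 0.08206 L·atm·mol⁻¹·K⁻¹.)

T_B ≈ 1048 K

For a van der Waals gas the second virial coefficient B₂ = b − a/(RT) vanishes at T_B = a/(Rb).
T_B = 3.624/(0.08206×0.04213) = 3.624/0.0034572 = 1048 K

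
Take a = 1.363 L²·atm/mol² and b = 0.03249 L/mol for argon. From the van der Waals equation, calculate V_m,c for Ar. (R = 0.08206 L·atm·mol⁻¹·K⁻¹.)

V_m,c ≈ 0.09747 L/mol

For a van der Waals gas, V_m,c = 3b.
V_m,c = 3×0.03249 = 0.09747 L/mol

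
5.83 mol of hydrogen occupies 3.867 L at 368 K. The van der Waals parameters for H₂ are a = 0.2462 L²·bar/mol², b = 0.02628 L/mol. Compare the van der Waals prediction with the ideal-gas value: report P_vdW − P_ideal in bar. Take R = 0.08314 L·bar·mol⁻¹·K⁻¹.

Ideal: P_ideal = nRT/V = (5.83)(0.08314)(368)/3.867 = 46.1267 bar
vdW: P = nRT/(V − nb) − a n²/V² = 178.372/3.71379 − 8.36807/14.9537 = 48.0296 − 0.559599 = 47.4700 bar
ΔP = 47.4700 − 46.1267 = 1.343 bar

ΔP ≈ 1.343 bar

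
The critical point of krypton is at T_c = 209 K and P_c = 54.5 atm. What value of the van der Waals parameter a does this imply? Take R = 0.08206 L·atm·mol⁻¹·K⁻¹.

From T_c = 8a/(27Rb) and P_c = a/(27b²): a = 27 R² T_c²/(64 P_c).
a = 27×(0.08206)²×(209)²/(64×54.5) = 7941.8/3488.0 = 2.277 L²·atm/mol²

a ≈ 2.277 L²·atm/mol²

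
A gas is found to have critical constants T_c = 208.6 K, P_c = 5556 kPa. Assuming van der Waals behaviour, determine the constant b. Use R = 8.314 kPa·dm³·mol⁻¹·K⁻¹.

From T_c = 8a/(27Rb) and P_c = a/(27b²): b = R T_c/(8 P_c).
b = (8.314)(208.6)/(8×5556) = 1734.3/44448 = 0.03902 dm³/mol

b ≈ 0.03902 dm³/mol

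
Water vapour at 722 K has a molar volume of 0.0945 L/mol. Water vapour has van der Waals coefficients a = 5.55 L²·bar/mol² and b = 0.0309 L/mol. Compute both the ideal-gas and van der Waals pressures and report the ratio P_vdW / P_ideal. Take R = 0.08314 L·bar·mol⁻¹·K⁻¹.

Ideal: P_ideal = RT/V_m = (0.08314)(722)/0.0945 = 635.207 bar
vdW: P = RT/(V_m − b) − a/V_m² = 60.0271/0.0636000 − 5.55/0.00893025 = 943.822 − 621.483 = 322.339 bar
Ratio = 322.339/635.207 = 0.5075

P_vdW / P_ideal ≈ 0.5075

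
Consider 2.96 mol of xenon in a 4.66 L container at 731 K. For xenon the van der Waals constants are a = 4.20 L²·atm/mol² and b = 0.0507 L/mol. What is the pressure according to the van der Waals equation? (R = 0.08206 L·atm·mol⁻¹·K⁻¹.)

P ≈ 37.68 atm

P = nRT/(V − nb) − a n²/V²
nRT/(V − nb) = (2.96)(0.08206)(731)/(4.66 − 2.96×0.0507) = 177.56/4.5099 = 39.371 atm
a n²/V² = (4.20)(2.96)²/(4.66)² = 1.6946 atm
P = 39.371 − 1.6946 = 37.68 atm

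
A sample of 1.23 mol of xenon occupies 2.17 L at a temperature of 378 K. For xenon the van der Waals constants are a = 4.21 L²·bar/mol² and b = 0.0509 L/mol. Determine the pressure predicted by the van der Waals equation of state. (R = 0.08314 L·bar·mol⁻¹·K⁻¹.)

P ≈ 16.99 bar

P = nRT/(V − nb) − a n²/V²
nRT/(V − nb) = (1.23)(0.08314)(378)/(2.17 − 1.23×0.0509) = 38.655/2.1074 = 18.343 bar
a n²/V² = (4.21)(1.23)²/(2.17)² = 1.3526 bar
P = 18.343 − 1.3526 = 16.99 bar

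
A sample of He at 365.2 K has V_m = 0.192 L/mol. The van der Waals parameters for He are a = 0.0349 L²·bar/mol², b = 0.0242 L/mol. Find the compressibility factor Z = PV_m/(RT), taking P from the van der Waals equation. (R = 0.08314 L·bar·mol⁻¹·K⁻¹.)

Z ≈ 1.138

P = RT/(V_m − b) − a/V_m² = (0.08314)(365.2)/(0.192 − 0.0242) − 0.0349/(0.192)²
  = 30.363/0.16780 − 0.94672 = 180.95 − 0.94672 = 180.00 bar
Z = PV_m/(RT) = (180.00)(0.192)/((0.08314)(365.2)) = 34.560/30.363 = 1.138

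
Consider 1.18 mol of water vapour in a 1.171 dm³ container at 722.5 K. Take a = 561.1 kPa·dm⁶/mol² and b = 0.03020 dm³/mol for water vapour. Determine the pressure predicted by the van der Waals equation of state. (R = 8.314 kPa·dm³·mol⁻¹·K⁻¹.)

P = nRT/(V − nb) − a n²/V²
nRT/(V − nb) = (1.18)(8.314)(722.5)/(1.171 − 1.18×0.03020) = 7088.1/1.1354 = 6242.8 kPa
a n²/V² = (561.1)(1.18)²/(1.171)² = 569.76 kPa
P = 6242.8 − 569.76 = 5673 kPa

P ≈ 5673 kPa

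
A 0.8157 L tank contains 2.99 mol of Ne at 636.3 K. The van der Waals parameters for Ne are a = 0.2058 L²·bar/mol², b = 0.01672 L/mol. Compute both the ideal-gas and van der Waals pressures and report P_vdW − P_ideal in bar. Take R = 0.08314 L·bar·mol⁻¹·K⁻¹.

ΔP ≈ 9.90 bar

Ideal: P_ideal = nRT/V = (2.99)(0.08314)(636.3)/0.8157 = 193.916 bar
vdW: P = nRT/(V − nb) − a n²/V² = 158.177/0.765707 − 1.83987/0.665366 = 206.576 − 2.76520 = 203.811 bar
ΔP = 203.811 − 193.916 = 9.90 bar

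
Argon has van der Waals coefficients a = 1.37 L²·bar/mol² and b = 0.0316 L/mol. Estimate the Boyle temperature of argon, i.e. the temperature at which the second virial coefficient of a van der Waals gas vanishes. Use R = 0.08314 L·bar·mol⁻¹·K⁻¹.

T_B ≈ 521.5 K

For a van der Waals gas the second virial coefficient B₂ = b − a/(RT) vanishes at T_B = a/(Rb).
T_B = 1.37/(0.08314×0.0316) = 1.37/0.0026272 = 521.5 K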